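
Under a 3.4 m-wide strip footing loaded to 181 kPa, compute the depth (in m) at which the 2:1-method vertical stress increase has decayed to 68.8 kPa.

2:1 spreading — at depth z the loaded area has grown by z in each plan dimension:
qB/(B+z) = Δσ_z ⇒ z = qB/Δσ_z − B = 181×3.4/68.8 − 3.4 = 5.545 m

z ≈ 5.54 m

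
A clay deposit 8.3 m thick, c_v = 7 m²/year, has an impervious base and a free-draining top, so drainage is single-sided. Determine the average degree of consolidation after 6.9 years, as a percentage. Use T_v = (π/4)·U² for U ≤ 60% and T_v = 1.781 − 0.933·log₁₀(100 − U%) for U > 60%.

U ≈ 85.6 %

Drainage path length: H_d = H = 8.3 m (single drainage).
T_v = c_v·t/H_d² = 7×6.9/8.3² = 0.70112.
T_v = 0.70112 corresponds to the U > 60% branch:
U = 1 − 10^((1.781 − T_v)/0.933)/100 = 0.8563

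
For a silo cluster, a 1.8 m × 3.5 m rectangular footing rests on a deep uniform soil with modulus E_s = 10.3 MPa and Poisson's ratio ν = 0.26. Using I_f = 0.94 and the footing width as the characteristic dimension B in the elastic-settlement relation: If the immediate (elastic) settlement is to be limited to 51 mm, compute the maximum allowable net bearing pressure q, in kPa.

E_s = 10.3 MPa = 10300 kPa.
S_e = q·B·(1−ν²)/E_s · I_f  ⇒  q = S_e·E_s / (B·(1−ν²)·I_f).
q = 0.051 × 10300 / (1.8 × 0.9324 × 0.94) = 333 kPa

q ≈ 333 kPa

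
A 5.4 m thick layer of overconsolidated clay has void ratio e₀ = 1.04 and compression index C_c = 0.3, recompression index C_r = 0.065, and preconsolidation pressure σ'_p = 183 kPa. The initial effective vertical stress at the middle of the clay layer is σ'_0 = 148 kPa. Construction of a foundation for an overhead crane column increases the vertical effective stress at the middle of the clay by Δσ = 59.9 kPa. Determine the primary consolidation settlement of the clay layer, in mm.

Final effective stress: σ'_f = 148 + 59.9 = 207.9 kPa.
σ'_f = 207.9 > σ'_p = 183 kPa, so the stress path crosses the preconsolidation pressure — recompression up to σ'_p, then virgin compression beyond:
S_c = H/(1+e₀)·[C_r·log₁₀(σ'_p/σ'_0) + C_c·log₁₀(σ'_f/σ'_p)]
    = 5.4/2.04 × [0.065×log₁₀(183/148) + 0.3×log₁₀(207.9/183)]
    = 2.6471 × [0.0059923 + 0.016621] = 0.05986 m

S_c ≈ 59.9 mm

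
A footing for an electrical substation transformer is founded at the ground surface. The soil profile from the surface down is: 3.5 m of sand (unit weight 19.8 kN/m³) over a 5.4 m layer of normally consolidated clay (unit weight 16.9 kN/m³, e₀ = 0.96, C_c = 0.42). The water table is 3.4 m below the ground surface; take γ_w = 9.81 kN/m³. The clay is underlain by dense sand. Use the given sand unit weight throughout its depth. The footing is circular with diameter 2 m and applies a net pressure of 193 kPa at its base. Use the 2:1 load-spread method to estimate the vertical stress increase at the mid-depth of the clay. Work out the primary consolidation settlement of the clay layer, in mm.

Mid-depth of clay below the ground surface: z = 3.5 + 5.4/2 = 6.2 m.
Total vertical stress at mid-clay: σ_v = 19.8×3.5 + 16.9×2.7 = 114.93 kPa.
Pore pressure: u = 9.81×(6.2 − 3.4) = 27.468 kPa.
Initial effective stress: σ'_0 = σ_v − u = 114.93 − 27.468 = 87.462 kPa.
Stress increase at mid-clay by the 2:1 spreading method:
Δσ ≈ qD²/(D+z)² = 193×2²/(2+6.2)² = 11.481 kPa
Final effective stress: σ'_f = σ'_0 + Δσ = 87.462 + 11.481 = 98.943 kPa.
Normally consolidated clay, so the full stress increment lies on the virgin compression line:
S_c = C_c·H/(1+e₀)·log₁₀(σ'_f/σ'_0) = 0.42×5.4/(1+0.96)×log₁₀(98.943/87.462)
    = 1.1571 × 0.053566 = 0.06198 m

S_c ≈ 62 mm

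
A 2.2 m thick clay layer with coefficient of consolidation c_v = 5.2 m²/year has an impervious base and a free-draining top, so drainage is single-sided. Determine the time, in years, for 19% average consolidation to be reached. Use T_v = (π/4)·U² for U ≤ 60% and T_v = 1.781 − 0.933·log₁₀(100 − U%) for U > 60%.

t ≈ 0.0264 years

Drainage path length: H_d = H = 2.2 m (single drainage).
U ≤ 60%: T_v = (π/4)·U² = (π/4)×0.19² = 0.028353.
t = T_v·H_d²/c_v = 0.028353×2.2²/5.2 = 0.02639 years.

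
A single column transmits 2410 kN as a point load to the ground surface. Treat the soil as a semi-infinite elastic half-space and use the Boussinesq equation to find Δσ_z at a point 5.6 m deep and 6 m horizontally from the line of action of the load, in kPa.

Boussinesq vertical stress below a point load on an elastic half-space:
Δσ_z = 3P/(2πz²) · [1 + (r/z)²]^(−5/2)
r/z = 6/5.6 = 1.0714; [1+(r/z)²]^(−5/2) = 0.14789.
Δσ_z = 3×2410/(2π×5.6²) × 0.14789 = 36.693 × 0.14789 = 5.427 kPa

Δσ_z ≈ 5.43 kPa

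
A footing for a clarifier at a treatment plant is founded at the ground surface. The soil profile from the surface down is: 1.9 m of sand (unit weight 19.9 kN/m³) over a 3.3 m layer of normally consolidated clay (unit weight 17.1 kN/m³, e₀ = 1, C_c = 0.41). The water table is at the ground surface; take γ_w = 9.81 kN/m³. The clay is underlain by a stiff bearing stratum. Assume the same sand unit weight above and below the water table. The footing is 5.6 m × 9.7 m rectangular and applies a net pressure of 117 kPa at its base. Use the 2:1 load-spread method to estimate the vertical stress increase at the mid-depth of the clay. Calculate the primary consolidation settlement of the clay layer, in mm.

S_c ≈ 290 mm

Mid-depth of clay below the ground surface: z = 1.9 + 3.3/2 = 3.55 m.
Total vertical stress at mid-clay: σ_v = 19.9×1.9 + 17.1×1.65 = 66.025 kPa.
Pore pressure: u = 9.81×(3.55 − 0) = 34.825 kPa.
Initial effective stress: σ'_0 = σ_v − u = 66.025 − 34.825 = 31.2 kPa.
Stress increase at mid-clay by the 2:1 spreading method:
Δσ = qBL/((B+z)(L+z)) = 117×5.6×9.7/((5.6+3.55)(9.7+3.55)) = 52.421 kPa
Final effective stress: σ'_f = σ'_0 + Δσ = 31.2 + 52.421 = 83.621 kPa.
Normally consolidated clay, so the full stress increment lies on the virgin compression line:
S_c = C_c·H/(1+e₀)·log₁₀(σ'_f/σ'_0) = 0.41×3.3/(1+1)×log₁₀(83.621/31.2)
    = 0.6765 × 0.42816 = 0.2897 m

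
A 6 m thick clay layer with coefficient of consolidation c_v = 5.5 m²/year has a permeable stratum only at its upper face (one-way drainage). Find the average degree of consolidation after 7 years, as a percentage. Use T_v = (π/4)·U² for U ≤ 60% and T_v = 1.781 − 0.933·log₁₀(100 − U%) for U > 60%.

Drainage path length: H_d = H = 6 m (single drainage).
T_v = c_v·t/H_d² = 5.5×7/6² = 1.0694.
T_v = 1.0694 corresponds to the U > 60% branch:
U = 1 − 10^((1.781 − T_v)/0.933)/100 = 0.9421

U ≈ 94.2 %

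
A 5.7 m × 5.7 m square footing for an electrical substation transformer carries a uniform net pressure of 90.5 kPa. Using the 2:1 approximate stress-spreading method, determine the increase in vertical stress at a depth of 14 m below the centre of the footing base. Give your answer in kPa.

Δσ_z ≈ 7.58 kPa

By the 2:1 method the load spreads at 1 horizontal : 2 vertical, so at depth z the loaded area has grown by z in each plan dimension:
Δσ = qBL/((B+z)(L+z)) = 90.5×5.7×5.7/((5.7+14)(5.7+14)) = 7.5765 kPa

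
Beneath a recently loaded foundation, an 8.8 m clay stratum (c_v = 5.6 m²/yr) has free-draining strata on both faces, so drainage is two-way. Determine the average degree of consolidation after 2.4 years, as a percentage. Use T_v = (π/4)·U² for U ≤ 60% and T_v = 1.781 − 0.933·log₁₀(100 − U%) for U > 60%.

U ≈ 85.4 %

Drainage path length: H_d = H/2 = 4.4 m (double drainage).
T_v = c_v·t/H_d² = 5.6×2.4/4.4² = 0.69421.
T_v = 0.69421 corresponds to the U > 60% branch:
U = 1 − 10^((1.781 − T_v)/0.933)/100 = 0.8538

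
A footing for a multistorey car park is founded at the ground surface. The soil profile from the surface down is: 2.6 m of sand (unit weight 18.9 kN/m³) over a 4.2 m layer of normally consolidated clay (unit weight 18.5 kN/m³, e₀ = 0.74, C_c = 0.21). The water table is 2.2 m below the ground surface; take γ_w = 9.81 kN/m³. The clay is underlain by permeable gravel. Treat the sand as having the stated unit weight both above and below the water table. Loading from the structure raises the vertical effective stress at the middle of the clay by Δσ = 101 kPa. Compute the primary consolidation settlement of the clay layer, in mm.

Mid-depth of clay below the ground surface: z = 2.6 + 4.2/2 = 4.7 m.
Total vertical stress at mid-clay: σ_v = 18.9×2.6 + 18.5×2.1 = 87.99 kPa.
Pore pressure: u = 9.81×(4.7 − 2.2) = 24.525 kPa.
Initial effective stress: σ'_0 = σ_v − u = 87.99 − 24.525 = 63.465 kPa.
Final effective stress: σ'_f = σ'_0 + Δσ = 63.465 + 101 = 164.47 kPa.
Normally consolidated clay, so the full stress increment lies on the virgin compression line:
S_c = C_c·H/(1+e₀)·log₁₀(σ'_f/σ'_0) = 0.21×4.2/(1+0.74)×log₁₀(164.47/63.465)
    = 0.5069 × 0.41355 = 0.2096 m

S_c ≈ 210 mm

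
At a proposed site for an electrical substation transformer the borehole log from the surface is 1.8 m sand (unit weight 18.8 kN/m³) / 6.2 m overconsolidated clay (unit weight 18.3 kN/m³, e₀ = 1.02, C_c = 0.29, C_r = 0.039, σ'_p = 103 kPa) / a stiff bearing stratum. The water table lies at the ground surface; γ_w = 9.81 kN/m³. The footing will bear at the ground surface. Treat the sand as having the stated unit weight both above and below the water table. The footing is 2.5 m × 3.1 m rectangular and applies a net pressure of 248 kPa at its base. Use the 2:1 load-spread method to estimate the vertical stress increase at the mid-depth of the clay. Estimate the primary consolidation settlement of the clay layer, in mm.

Mid-depth of clay below the ground surface: z = 1.8 + 6.2/2 = 4.9 m.
Total vertical stress at mid-clay: σ_v = 18.8×1.8 + 18.3×3.1 = 90.57 kPa.
Pore pressure: u = 9.81×(4.9 − 0) = 48.069 kPa.
Initial effective stress: σ'_0 = σ_v − u = 90.57 − 48.069 = 42.501 kPa.
Stress increase at mid-clay by the 2:1 spreading method:
Δσ = qBL/((B+z)(L+z)) = 248×2.5×3.1/((2.5+4.9)(3.1+4.9)) = 32.466 kPa
Final effective stress: σ'_f = 42.501 + 32.466 = 74.967 kPa.
σ'_f = 74.967 ≤ σ'_p = 103 kPa, so the clay remains overconsolidated and only the recompression index applies:
S_c = C_r·H/(1+e₀)·log₁₀(σ'_f/σ'_0) = 0.039×6.2/2.02×log₁₀(74.967/42.501)
    = 0.1197 × 0.24647 = 0.0295 m

S_c ≈ 29.5 mm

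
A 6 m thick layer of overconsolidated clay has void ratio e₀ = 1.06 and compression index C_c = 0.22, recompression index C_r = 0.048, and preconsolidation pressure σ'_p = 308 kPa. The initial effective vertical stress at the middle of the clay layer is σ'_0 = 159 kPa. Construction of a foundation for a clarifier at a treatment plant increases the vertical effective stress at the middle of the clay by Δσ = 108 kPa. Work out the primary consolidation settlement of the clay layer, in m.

S_c ≈ 0.0315 m

Final effective stress: σ'_f = 159 + 108 = 267 kPa.
σ'_f = 267 ≤ σ'_p = 308 kPa, so the clay remains overconsolidated and only the recompression index applies:
S_c = C_r·H/(1+e₀)·log₁₀(σ'_f/σ'_0) = 0.048×6/2.06×log₁₀(267/159)
    = 0.1398 × 0.22511 = 0.03147 m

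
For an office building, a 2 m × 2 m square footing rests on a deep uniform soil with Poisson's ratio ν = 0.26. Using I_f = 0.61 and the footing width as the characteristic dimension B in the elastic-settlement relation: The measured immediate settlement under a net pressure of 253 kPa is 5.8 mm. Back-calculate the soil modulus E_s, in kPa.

E_s ≈ 49600 kPa

S_e = q·B·(1−ν²)/E_s · I_f  ⇒  E_s = q·B·(1−ν²)·I_f / S_e.
E_s = 253 × 2 × 0.9324 × 0.61 / 0.0058 = 49620 kPa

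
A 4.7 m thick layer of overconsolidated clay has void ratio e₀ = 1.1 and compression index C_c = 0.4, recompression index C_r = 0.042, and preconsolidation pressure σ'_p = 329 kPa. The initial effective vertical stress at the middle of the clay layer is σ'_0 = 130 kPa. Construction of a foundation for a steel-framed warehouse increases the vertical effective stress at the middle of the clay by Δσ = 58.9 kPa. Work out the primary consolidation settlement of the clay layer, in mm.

Final effective stress: σ'_f = 130 + 58.9 = 188.9 kPa.
σ'_f = 188.9 ≤ σ'_p = 329 kPa, so the clay remains overconsolidated and only the recompression index applies:
S_c = C_r·H/(1+e₀)·log₁₀(σ'_f/σ'_0) = 0.042×4.7/2.1×log₁₀(188.9/130)
    = 0.094 × 0.16229 = 0.01526 m

S_c ≈ 15.3 mm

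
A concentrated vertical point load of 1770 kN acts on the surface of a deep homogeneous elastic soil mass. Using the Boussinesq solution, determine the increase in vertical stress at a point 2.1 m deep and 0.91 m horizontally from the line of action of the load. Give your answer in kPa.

Boussinesq vertical stress below a point load on an elastic half-space:
Δσ_z = 3P/(2πz²) · [1 + (r/z)²]^(−5/2)
r/z = 0.91/2.1 = 0.43333; [1+(r/z)²]^(−5/2) = 0.65037.
Δσ_z = 3×1770/(2π×2.1²) × 0.65037 = 191.64 × 0.65037 = 124.6 kPa

Δσ_z ≈ 125 kPa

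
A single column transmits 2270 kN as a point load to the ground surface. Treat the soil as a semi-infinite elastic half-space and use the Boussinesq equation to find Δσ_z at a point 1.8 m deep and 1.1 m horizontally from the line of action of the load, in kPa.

Δσ_z ≈ 151 kPa

Boussinesq vertical stress below a point load on an elastic half-space:
Δσ_z = 3P/(2πz²) · [1 + (r/z)²]^(−5/2)
r/z = 1.1/1.8 = 0.61111; [1+(r/z)²]^(−5/2) = 0.45234.
Δσ_z = 3×2270/(2π×1.8²) × 0.45234 = 334.52 × 0.45234 = 151.3 kPa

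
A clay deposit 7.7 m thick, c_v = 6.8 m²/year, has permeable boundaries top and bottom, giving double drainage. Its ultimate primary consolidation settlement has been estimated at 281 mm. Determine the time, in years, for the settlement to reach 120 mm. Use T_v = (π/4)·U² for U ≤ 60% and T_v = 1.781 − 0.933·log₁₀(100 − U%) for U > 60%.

Drainage path length: H_d = H/2 = 3.85 m (double drainage).
U = S(t)/S_ult = 120/281 = 0.427.
U ≤ 60%: T_v = (π/4)·U² = (π/4)×0.42705² = 0.14323.
t = T_v·H_d²/c_v = 0.14323×3.85²/6.8 = 0.3122 years.

t ≈ 0.312 years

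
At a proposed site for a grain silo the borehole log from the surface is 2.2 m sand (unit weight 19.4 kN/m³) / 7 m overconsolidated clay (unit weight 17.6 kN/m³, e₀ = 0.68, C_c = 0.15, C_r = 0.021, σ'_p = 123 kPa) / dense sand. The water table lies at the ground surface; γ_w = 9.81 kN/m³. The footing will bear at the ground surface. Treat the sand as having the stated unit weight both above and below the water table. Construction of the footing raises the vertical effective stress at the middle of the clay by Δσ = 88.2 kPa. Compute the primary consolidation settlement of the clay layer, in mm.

Mid-depth of clay below the ground surface: z = 2.2 + 7/2 = 5.7 m.
Total vertical stress at mid-clay: σ_v = 19.4×2.2 + 17.6×3.5 = 104.28 kPa.
Pore pressure: u = 9.81×(5.7 − 0) = 55.917 kPa.
Initial effective stress: σ'_0 = σ_v − u = 104.28 − 55.917 = 48.363 kPa.
Final effective stress: σ'_f = 48.363 + 88.2 = 136.56 kPa.
σ'_f = 136.56 > σ'_p = 123 kPa, so the stress path crosses the preconsolidation pressure — recompression up to σ'_p, then virgin compression beyond:
S_c = H/(1+e₀)·[C_r·log₁₀(σ'_p/σ'_0) + C_c·log₁₀(σ'_f/σ'_p)]
    = 7/1.68 × [0.021×log₁₀(123/48.363) + 0.15×log₁₀(136.56/123)]
    = 4.1667 × [0.0085132 + 0.0068128] = 0.06386 m

S_c ≈ 63.9 mm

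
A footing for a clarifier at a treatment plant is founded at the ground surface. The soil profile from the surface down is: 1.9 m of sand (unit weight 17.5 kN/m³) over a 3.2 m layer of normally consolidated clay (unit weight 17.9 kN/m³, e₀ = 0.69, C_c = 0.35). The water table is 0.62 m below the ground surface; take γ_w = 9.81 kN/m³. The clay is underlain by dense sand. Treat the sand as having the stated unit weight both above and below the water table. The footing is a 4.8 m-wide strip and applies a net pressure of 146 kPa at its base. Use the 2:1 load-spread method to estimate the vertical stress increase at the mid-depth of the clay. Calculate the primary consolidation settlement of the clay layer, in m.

Mid-depth of clay below the ground surface: z = 1.9 + 3.2/2 = 3.5 m.
Total vertical stress at mid-clay: σ_v = 17.5×1.9 + 17.9×1.6 = 61.89 kPa.
Pore pressure: u = 9.81×(3.5 − 0.62) = 28.253 kPa.
Initial effective stress: σ'_0 = σ_v − u = 61.89 − 28.253 = 33.637 kPa.
Stress increase at mid-clay by the 2:1 spreading method:
Δσ = qB/(B+z) = 146×4.8/(4.8+3.5) = 84.434 kPa
Final effective stress: σ'_f = σ'_0 + Δσ = 33.637 + 84.434 = 118.07 kPa.
Normally consolidated clay, so the full stress increment lies on the virgin compression line:
S_c = C_c·H/(1+e₀)·log₁₀(σ'_f/σ'_0) = 0.35×3.2/(1+0.69)×log₁₀(118.07/33.637)
    = 0.66272 × 0.54532 = 0.3614 m

S_c ≈ 0.361 m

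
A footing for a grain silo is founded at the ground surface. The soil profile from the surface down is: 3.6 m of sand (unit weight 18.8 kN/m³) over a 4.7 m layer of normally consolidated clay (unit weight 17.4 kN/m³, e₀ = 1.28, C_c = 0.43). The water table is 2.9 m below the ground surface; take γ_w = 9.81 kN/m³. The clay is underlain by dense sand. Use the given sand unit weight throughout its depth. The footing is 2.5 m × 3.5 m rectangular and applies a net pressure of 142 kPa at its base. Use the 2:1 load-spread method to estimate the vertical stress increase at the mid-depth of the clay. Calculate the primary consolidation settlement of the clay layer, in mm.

Mid-depth of clay below the ground surface: z = 3.6 + 4.7/2 = 5.95 m.
Total vertical stress at mid-clay: σ_v = 18.8×3.6 + 17.4×2.35 = 108.57 kPa.
Pore pressure: u = 9.81×(5.95 − 2.9) = 29.921 kPa.
Initial effective stress: σ'_0 = σ_v − u = 108.57 − 29.921 = 78.649 kPa.
Stress increase at mid-clay by the 2:1 spreading method:
Δσ = qBL/((B+z)(L+z)) = 142×2.5×3.5/((2.5+5.95)(3.5+5.95)) = 15.56 kPa
Final effective stress: σ'_f = σ'_0 + Δσ = 78.649 + 15.56 = 94.209 kPa.
Normally consolidated clay, so the full stress increment lies on the virgin compression line:
S_c = C_c·H/(1+e₀)·log₁₀(σ'_f/σ'_0) = 0.43×4.7/(1+1.28)×log₁₀(94.209/78.649)
    = 0.8864 × 0.078399 = 0.06949 m

S_c ≈ 69.5 mm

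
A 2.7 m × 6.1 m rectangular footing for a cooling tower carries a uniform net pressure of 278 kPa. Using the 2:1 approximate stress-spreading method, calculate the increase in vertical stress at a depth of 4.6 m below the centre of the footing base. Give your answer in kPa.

By the 2:1 method the load spreads at 1 horizontal : 2 vertical, so at depth z the loaded area has grown by z in each plan dimension:
Δσ = qBL/((B+z)(L+z)) = 278×2.7×6.1/((2.7+4.6)(6.1+4.6)) = 58.618 kPa

Δσ_z ≈ 58.6 kPa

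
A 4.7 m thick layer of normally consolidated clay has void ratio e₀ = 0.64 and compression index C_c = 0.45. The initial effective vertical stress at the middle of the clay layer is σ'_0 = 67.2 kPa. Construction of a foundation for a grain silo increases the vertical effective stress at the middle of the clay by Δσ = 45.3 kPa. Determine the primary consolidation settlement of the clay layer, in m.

S_c ≈ 0.289 m

Final effective stress: σ'_f = σ'_0 + Δσ = 67.2 + 45.3 = 112.5 kPa.
Normally consolidated clay, so the full stress increment lies on the virgin compression line:
S_c = C_c·H/(1+e₀)·log₁₀(σ'_f/σ'_0) = 0.45×4.7/(1+0.64)×log₁₀(112.5/67.2)
    = 1.2896 × 0.22378 = 0.2886 m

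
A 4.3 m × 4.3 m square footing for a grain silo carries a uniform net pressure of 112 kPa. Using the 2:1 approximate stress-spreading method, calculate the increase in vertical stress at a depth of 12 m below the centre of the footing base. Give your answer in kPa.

Δσ_z ≈ 7.79 kPa

By the 2:1 method the load spreads at 1 horizontal : 2 vertical, so at depth z the loaded area has grown by z in each plan dimension:
Δσ = qBL/((B+z)(L+z)) = 112×4.3×4.3/((4.3+12)(4.3+12)) = 7.7943 kPa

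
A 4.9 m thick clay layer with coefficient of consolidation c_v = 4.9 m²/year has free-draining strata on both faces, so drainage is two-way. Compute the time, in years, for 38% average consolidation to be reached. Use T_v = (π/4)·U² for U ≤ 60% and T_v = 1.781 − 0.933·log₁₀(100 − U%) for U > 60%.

t ≈ 0.139 years

Drainage path length: H_d = H/2 = 2.45 m (double drainage).
U ≤ 60%: T_v = (π/4)·U² = (π/4)×0.38² = 0.11341.
t = T_v·H_d²/c_v = 0.11341×2.45²/4.9 = 0.1389 years.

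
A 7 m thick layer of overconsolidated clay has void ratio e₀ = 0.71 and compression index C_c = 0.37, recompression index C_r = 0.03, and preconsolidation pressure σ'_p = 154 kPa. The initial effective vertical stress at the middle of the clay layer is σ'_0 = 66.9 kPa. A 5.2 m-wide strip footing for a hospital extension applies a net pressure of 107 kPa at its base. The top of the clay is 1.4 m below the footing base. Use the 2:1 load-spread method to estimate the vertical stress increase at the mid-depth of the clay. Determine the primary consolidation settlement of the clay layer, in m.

Mid-depth of clay below the footing base: z = 1.4 + 7/2 = 4.9 m.
Stress increase at mid-clay by the 2:1 spreading method:
Δσ = qB/(B+z) = 107×5.2/(5.2+4.9) = 55.089 kPa
Final effective stress: σ'_f = 66.9 + 55.089 = 121.99 kPa.
σ'_f = 121.99 ≤ σ'_p = 154 kPa, so the clay remains overconsolidated and only the recompression index applies:
S_c = C_r·H/(1+e₀)·log₁₀(σ'_f/σ'_0) = 0.03×7/1.71×log₁₀(121.99/66.9)
    = 0.12281 × 0.2609 = 0.03204 m

S_c ≈ 0.032 m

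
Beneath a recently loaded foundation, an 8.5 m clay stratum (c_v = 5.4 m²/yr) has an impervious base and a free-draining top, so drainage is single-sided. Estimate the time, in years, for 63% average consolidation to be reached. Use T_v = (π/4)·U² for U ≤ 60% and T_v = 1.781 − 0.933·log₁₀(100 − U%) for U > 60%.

Drainage path length: H_d = H = 8.5 m (single drainage).
U > 60%: T_v = 1.781 − 0.933·log₁₀(100 − 63) = 0.31787.
t = T_v·H_d²/c_v = 0.31787×8.5²/5.4 = 4.253 years.

t ≈ 4.25 years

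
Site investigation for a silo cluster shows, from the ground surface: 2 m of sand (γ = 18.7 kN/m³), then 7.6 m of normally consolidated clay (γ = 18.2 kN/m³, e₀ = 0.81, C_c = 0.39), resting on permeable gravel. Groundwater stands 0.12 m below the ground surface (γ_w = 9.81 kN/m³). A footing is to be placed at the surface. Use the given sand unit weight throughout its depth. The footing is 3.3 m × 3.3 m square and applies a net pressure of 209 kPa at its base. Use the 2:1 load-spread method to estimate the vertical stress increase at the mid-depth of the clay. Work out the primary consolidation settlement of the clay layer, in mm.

S_c ≈ 307 mm

Mid-depth of clay below the ground surface: z = 2 + 7.6/2 = 5.8 m.
Total vertical stress at mid-clay: σ_v = 18.7×2 + 18.2×3.8 = 106.56 kPa.
Pore pressure: u = 9.81×(5.8 − 0.12) = 55.721 kPa.
Initial effective stress: σ'_0 = σ_v − u = 106.56 − 55.721 = 50.839 kPa.
Stress increase at mid-clay by the 2:1 spreading method:
Δσ = qBL/((B+z)(L+z)) = 209×3.3×3.3/((3.3+5.8)(3.3+5.8)) = 27.485 kPa
Final effective stress: σ'_f = σ'_0 + Δσ = 50.839 + 27.485 = 78.324 kPa.
Normally consolidated clay, so the full stress increment lies on the virgin compression line:
S_c = C_c·H/(1+e₀)·log₁₀(σ'_f/σ'_0) = 0.39×7.6/(1+0.81)×log₁₀(78.324/50.839)
    = 1.6376 × 0.1877 = 0.3074 m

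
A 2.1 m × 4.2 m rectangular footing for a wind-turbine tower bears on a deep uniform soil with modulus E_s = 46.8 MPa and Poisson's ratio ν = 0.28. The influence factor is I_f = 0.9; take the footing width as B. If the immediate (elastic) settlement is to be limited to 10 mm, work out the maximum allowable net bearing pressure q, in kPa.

E_s = 46.8 MPa = 46800 kPa.
S_e = q·B·(1−ν²)/E_s · I_f  ⇒  q = S_e·E_s / (B·(1−ν²)·I_f).
q = 0.01 × 46800 / (2.1 × 0.9216 × 0.9) = 268.7 kPa

q ≈ 269 kPa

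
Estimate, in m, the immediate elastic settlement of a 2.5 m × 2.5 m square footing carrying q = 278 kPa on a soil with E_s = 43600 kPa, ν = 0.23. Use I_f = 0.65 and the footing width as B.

Immediate (elastic) settlement: S_e = q·B·(1−ν²)/E_s · I_f.
S_e = 278 × 2.5 × (1 − 0.23²) / 43600 × 0.65
    = 278 × 2.5 × 0.9471 / 43600 × 0.65
    = 0.009813 m

S_e ≈ 0.00981 m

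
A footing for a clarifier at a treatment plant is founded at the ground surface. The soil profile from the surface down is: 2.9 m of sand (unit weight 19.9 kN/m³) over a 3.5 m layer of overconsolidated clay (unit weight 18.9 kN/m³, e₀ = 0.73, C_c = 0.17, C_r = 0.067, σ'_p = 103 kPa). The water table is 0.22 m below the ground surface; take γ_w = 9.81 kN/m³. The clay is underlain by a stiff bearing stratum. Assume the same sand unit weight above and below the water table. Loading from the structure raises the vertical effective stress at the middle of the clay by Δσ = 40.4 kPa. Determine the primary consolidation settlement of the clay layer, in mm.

Mid-depth of clay below the ground surface: z = 2.9 + 3.5/2 = 4.65 m.
Total vertical stress at mid-clay: σ_v = 19.9×2.9 + 18.9×1.75 = 90.785 kPa.
Pore pressure: u = 9.81×(4.65 − 0.22) = 43.458 kPa.
Initial effective stress: σ'_0 = σ_v − u = 90.785 − 43.458 = 47.327 kPa.
Final effective stress: σ'_f = 47.327 + 40.4 = 87.727 kPa.
σ'_f = 87.727 ≤ σ'_p = 103 kPa, so the clay remains overconsolidated and only the recompression index applies:
S_c = C_r·H/(1+e₀)·log₁₀(σ'_f/σ'_0) = 0.067×3.5/1.73×log₁₀(87.727/47.327)
    = 0.13555 × 0.26802 = 0.03633 m

S_c ≈ 36.3 mm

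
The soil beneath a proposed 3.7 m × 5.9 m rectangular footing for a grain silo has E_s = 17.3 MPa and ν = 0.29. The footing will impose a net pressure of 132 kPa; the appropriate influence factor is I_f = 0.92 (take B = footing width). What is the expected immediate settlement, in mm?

Immediate (elastic) settlement: S_e = q·B·(1−ν²)/E_s · I_f.
E_s = 17.3 MPa = 17300 kPa.
S_e = 132 × 3.7 × (1 − 0.29²) / 17300 × 0.92
    = 132 × 3.7 × 0.9159 / 17300 × 0.92
    = 0.02379 m = 23.79 mm

S_e ≈ 23.8 mm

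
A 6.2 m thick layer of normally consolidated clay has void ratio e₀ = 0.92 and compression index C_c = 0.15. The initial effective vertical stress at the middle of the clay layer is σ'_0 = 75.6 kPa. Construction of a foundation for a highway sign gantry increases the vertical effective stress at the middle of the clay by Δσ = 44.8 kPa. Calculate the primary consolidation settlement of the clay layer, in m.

Final effective stress: σ'_f = σ'_0 + Δσ = 75.6 + 44.8 = 120.4 kPa.
Normally consolidated clay, so the full stress increment lies on the virgin compression line:
S_c = C_c·H/(1+e₀)·log₁₀(σ'_f/σ'_0) = 0.15×6.2/(1+0.92)×log₁₀(120.4/75.6)
    = 0.48438 × 0.2021 = 0.09789 m

S_c ≈ 0.0979 m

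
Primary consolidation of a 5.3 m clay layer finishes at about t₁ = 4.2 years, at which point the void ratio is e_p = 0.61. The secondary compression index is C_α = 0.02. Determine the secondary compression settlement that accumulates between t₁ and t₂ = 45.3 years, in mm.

Secondary compression: S_s = C_α·H/(1+e_p)·log₁₀(t₂/t₁)
S_s = 0.02×5.3/(1+0.61)×log₁₀(45.3/4.2)
    = 0.06584 × 1.033 = 0.068 m

S_s ≈ 68 mm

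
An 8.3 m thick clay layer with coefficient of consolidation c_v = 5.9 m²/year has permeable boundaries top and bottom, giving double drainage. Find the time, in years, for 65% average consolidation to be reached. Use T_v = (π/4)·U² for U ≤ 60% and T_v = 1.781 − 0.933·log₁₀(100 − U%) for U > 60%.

Drainage path length: H_d = H/2 = 4.15 m (double drainage).
U > 60%: T_v = 1.781 − 0.933·log₁₀(100 − 65) = 0.34038.
t = T_v·H_d²/c_v = 0.34038×4.15²/5.9 = 0.9936 years.

t ≈ 0.994 years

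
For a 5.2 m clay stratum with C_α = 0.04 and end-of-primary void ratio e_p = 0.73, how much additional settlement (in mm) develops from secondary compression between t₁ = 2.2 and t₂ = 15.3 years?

S_s ≈ 101 mm

Secondary compression: S_s = C_α·H/(1+e_p)·log₁₀(t₂/t₁)
S_s = 0.04×5.2/(1+0.73)×log₁₀(15.3/2.2)
    = 0.1202 × 0.8423 = 0.1013 m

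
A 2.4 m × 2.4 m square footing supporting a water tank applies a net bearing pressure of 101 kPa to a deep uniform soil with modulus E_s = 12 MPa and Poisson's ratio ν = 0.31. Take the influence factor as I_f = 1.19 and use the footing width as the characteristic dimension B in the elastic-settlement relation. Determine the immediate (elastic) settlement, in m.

Immediate (elastic) settlement: S_e = q·B·(1−ν²)/E_s · I_f.
E_s = 12 MPa = 12000 kPa.
S_e = 101 × 2.4 × (1 − 0.31²) / 12000 × 1.19
    = 101 × 2.4 × 0.9039 / 12000 × 1.19
    = 0.02173 m

S_e ≈ 0.0217 m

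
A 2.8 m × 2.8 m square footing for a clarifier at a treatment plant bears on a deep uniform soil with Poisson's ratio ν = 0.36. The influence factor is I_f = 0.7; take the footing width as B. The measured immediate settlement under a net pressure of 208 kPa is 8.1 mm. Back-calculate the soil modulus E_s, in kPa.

E_s ≈ 43800 kPa

S_e = q·B·(1−ν²)/E_s · I_f  ⇒  E_s = q·B·(1−ν²)·I_f / S_e.
E_s = 208 × 2.8 × 0.8704 × 0.7 / 0.0081 = 43810 kPa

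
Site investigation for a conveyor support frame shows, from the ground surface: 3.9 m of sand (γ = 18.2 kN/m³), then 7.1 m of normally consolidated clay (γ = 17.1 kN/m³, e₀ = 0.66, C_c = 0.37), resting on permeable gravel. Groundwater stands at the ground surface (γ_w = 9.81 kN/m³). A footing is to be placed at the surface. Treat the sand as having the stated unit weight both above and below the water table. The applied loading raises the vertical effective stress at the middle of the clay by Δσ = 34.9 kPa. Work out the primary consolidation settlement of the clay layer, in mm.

Mid-depth of clay below the ground surface: z = 3.9 + 7.1/2 = 7.45 m.
Total vertical stress at mid-clay: σ_v = 18.2×3.9 + 17.1×3.55 = 131.69 kPa.
Pore pressure: u = 9.81×(7.45 − 0) = 73.085 kPa.
Initial effective stress: σ'_0 = σ_v − u = 131.69 − 73.085 = 58.605 kPa.
Final effective stress: σ'_f = σ'_0 + Δσ = 58.605 + 34.9 = 93.505 kPa.
Normally consolidated clay, so the full stress increment lies on the virgin compression line:
S_c = C_c·H/(1+e₀)·log₁₀(σ'_f/σ'_0) = 0.37×7.1/(1+0.66)×log₁₀(93.505/58.605)
    = 1.5825 × 0.2029 = 0.3211 m

S_c ≈ 321 mm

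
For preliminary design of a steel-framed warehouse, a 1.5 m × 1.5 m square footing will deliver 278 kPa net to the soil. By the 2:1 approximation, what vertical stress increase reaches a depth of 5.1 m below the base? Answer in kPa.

By the 2:1 method the load spreads at 1 horizontal : 2 vertical, so at depth z the loaded area has grown by z in each plan dimension:
Δσ = qBL/((B+z)(L+z)) = 278×1.5×1.5/((1.5+5.1)(1.5+5.1)) = 14.36 kPa

Δσ_z ≈ 14.4 kPa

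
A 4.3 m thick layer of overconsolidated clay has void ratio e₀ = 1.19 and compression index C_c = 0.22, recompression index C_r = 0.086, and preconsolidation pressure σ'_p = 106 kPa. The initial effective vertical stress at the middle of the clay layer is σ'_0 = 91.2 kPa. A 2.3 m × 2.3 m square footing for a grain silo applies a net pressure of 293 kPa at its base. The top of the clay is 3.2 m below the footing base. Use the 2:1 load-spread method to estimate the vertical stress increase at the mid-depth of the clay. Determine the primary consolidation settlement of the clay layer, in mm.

S_c ≈ 30.7 mm

Mid-depth of clay below the footing base: z = 3.2 + 4.3/2 = 5.35 m.
Stress increase at mid-clay by the 2:1 spreading method:
Δσ = qBL/((B+z)(L+z)) = 293×2.3×2.3/((2.3+5.35)(2.3+5.35)) = 26.485 kPa
Final effective stress: σ'_f = 91.2 + 26.485 = 117.69 kPa.
σ'_f = 117.69 > σ'_p = 106 kPa, so the stress path crosses the preconsolidation pressure — recompression up to σ'_p, then virgin compression beyond:
S_c = H/(1+e₀)·[C_r·log₁₀(σ'_p/σ'_0) + C_c·log₁₀(σ'_f/σ'_p)]
    = 4.3/2.19 × [0.086×log₁₀(106/91.2) + 0.22×log₁₀(117.69/106)]
    = 1.9635 × [0.0056167 + 0.0099954] = 0.03065 m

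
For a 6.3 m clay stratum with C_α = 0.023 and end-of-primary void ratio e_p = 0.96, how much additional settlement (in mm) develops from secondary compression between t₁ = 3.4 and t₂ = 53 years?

S_s ≈ 88.2 mm

Secondary compression: S_s = C_α·H/(1+e_p)·log₁₀(t₂/t₁)
S_s = 0.023×6.3/(1+0.96)×log₁₀(53/3.4)
    = 0.07393 × 1.193 = 0.08818 m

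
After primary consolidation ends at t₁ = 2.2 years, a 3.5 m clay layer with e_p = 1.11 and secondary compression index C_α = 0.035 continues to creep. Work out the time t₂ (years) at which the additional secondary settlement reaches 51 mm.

t₂ ≈ 16.6 years

S_s = C_α·H/(1+e_p)·log₁₀(t₂/t₁) ⇒ log₁₀(t₂/t₁) = S_s·(1+e_p)/(C_α·H).
log₁₀(t₂/t₁) = 0.051 × (1+1.11) / (0.035×3.5) = 0.8784
t₂ = t₁ × 10^0.8784 = 2.2 × 7.559 = 16.63 years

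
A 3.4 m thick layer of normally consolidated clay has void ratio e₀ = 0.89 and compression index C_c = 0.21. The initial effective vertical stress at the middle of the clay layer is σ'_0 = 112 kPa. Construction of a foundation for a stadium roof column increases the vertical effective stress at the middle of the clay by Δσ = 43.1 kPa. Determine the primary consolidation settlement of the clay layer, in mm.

S_c ≈ 53.4 mm

Final effective stress: σ'_f = σ'_0 + Δσ = 112 + 43.1 = 155.1 kPa.
Normally consolidated clay, so the full stress increment lies on the virgin compression line:
S_c = C_c·H/(1+e₀)·log₁₀(σ'_f/σ'_0) = 0.21×3.4/(1+0.89)×log₁₀(155.1/112)
    = 0.37778 × 0.14139 = 0.05341 m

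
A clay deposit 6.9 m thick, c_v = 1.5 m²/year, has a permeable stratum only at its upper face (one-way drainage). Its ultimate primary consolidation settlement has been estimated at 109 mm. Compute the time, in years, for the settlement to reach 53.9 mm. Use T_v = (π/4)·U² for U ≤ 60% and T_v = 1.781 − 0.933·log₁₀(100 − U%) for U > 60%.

t ≈ 6.1 years

Drainage path length: H_d = H = 6.9 m (single drainage).
U = S(t)/S_ult = 53.9/109 = 0.4945.
U ≤ 60%: T_v = (π/4)·U² = (π/4)×0.4945² = 0.19205.
t = T_v·H_d²/c_v = 0.19205×6.9²/1.5 = 6.096 years.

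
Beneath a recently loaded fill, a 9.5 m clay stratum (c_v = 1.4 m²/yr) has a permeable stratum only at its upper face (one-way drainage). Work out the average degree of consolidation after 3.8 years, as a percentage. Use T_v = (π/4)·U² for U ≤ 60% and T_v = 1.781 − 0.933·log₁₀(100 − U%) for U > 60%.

Drainage path length: H_d = H = 9.5 m (single drainage).
T_v = c_v·t/H_d² = 1.4×3.8/9.5² = 0.058947.
T_v = 0.058947 corresponds to the U ≤ 60% branch:
U = √(4T_v/π) = 0.274

U ≈ 27.4 %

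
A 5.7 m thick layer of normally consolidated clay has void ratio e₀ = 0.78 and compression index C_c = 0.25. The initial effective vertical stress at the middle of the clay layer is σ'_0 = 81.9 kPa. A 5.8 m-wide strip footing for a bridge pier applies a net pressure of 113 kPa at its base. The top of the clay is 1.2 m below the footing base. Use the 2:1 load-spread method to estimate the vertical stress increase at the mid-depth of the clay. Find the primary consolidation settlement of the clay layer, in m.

S_c ≈ 0.207 m

Mid-depth of clay below the footing base: z = 1.2 + 5.7/2 = 4.05 m.
Stress increase at mid-clay by the 2:1 spreading method:
Δσ = qB/(B+z) = 113×5.8/(5.8+4.05) = 66.538 kPa
Final effective stress: σ'_f = σ'_0 + Δσ = 81.9 + 66.538 = 148.44 kPa.
Normally consolidated clay, so the full stress increment lies on the virgin compression line:
S_c = C_c·H/(1+e₀)·log₁₀(σ'_f/σ'_0) = 0.25×5.7/(1+0.78)×log₁₀(148.44/81.9)
    = 0.80056 × 0.25827 = 0.2068 m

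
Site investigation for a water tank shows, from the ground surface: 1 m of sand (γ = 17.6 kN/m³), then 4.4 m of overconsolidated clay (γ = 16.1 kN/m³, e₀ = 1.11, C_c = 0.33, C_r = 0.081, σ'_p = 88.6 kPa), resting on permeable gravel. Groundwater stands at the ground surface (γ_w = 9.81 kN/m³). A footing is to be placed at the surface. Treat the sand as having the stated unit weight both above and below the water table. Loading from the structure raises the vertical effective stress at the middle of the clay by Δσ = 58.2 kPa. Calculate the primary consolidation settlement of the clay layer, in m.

Mid-depth of clay below the ground surface: z = 1 + 4.4/2 = 3.2 m.
Total vertical stress at mid-clay: σ_v = 17.6×1 + 16.1×2.2 = 53.02 kPa.
Pore pressure: u = 9.81×(3.2 − 0) = 31.392 kPa.
Initial effective stress: σ'_0 = σ_v − u = 53.02 − 31.392 = 21.628 kPa.
Final effective stress: σ'_f = 21.628 + 58.2 = 79.828 kPa.
σ'_f = 79.828 ≤ σ'_p = 88.6 kPa, so the clay remains overconsolidated and only the recompression index applies:
S_c = C_r·H/(1+e₀)·log₁₀(σ'_f/σ'_0) = 0.081×4.4/2.11×log₁₀(79.828/21.628)
    = 0.16891 × 0.56714 = 0.0958 m

S_c ≈ 0.0958 m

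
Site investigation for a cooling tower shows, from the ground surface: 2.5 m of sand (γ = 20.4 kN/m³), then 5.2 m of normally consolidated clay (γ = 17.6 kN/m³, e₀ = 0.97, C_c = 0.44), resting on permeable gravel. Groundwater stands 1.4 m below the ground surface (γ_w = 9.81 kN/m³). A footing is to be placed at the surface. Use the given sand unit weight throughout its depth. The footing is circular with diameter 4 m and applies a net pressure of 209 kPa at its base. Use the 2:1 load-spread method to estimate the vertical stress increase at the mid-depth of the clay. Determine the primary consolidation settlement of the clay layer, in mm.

Mid-depth of clay below the ground surface: z = 2.5 + 5.2/2 = 5.1 m.
Total vertical stress at mid-clay: σ_v = 20.4×2.5 + 17.6×2.6 = 96.76 kPa.
Pore pressure: u = 9.81×(5.1 − 1.4) = 36.297 kPa.
Initial effective stress: σ'_0 = σ_v − u = 96.76 − 36.297 = 60.463 kPa.
Stress increase at mid-clay by the 2:1 spreading method:
Δσ ≈ qD²/(D+z)² = 209×4²/(4+5.1)² = 40.382 kPa
Final effective stress: σ'_f = σ'_0 + Δσ = 60.463 + 40.382 = 100.84 kPa.
Normally consolidated clay, so the full stress increment lies on the virgin compression line:
S_c = C_c·H/(1+e₀)·log₁₀(σ'_f/σ'_0) = 0.44×5.2/(1+0.97)×log₁₀(100.84/60.463)
    = 1.1614 × 0.22214 = 0.258 m

S_c ≈ 258 mm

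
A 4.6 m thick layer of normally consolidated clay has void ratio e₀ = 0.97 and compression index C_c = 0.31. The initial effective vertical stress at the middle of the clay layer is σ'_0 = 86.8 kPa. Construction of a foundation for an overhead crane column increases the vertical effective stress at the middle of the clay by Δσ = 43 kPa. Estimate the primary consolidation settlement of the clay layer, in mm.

S_c ≈ 126 mm

Final effective stress: σ'_f = σ'_0 + Δσ = 86.8 + 43 = 129.8 kPa.
Normally consolidated clay, so the full stress increment lies on the virgin compression line:
S_c = C_c·H/(1+e₀)·log₁₀(σ'_f/σ'_0) = 0.31×4.6/(1+0.97)×log₁₀(129.8/86.8)
    = 0.72386 × 0.17475 = 0.1265 m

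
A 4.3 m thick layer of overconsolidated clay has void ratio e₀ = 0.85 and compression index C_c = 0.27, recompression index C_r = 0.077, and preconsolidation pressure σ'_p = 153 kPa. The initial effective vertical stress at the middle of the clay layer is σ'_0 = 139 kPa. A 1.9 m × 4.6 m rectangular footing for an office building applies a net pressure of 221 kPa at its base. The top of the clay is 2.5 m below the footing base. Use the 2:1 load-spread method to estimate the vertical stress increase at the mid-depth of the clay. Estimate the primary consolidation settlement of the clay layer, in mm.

Mid-depth of clay below the footing base: z = 2.5 + 4.3/2 = 4.65 m.
Stress increase at mid-clay by the 2:1 spreading method:
Δσ = qBL/((B+z)(L+z)) = 221×1.9×4.6/((1.9+4.65)(4.6+4.65)) = 31.88 kPa
Final effective stress: σ'_f = 139 + 31.88 = 170.88 kPa.
σ'_f = 170.88 > σ'_p = 153 kPa, so the stress path crosses the preconsolidation pressure — recompression up to σ'_p, then virgin compression beyond:
S_c = H/(1+e₀)·[C_r·log₁₀(σ'_p/σ'_0) + C_c·log₁₀(σ'_f/σ'_p)]
    = 4.3/1.85 × [0.077×log₁₀(153/139) + 0.27×log₁₀(170.88/153)]
    = 2.3243 × [0.0032091 + 0.01296] = 0.03758 m

S_c ≈ 37.6 mm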